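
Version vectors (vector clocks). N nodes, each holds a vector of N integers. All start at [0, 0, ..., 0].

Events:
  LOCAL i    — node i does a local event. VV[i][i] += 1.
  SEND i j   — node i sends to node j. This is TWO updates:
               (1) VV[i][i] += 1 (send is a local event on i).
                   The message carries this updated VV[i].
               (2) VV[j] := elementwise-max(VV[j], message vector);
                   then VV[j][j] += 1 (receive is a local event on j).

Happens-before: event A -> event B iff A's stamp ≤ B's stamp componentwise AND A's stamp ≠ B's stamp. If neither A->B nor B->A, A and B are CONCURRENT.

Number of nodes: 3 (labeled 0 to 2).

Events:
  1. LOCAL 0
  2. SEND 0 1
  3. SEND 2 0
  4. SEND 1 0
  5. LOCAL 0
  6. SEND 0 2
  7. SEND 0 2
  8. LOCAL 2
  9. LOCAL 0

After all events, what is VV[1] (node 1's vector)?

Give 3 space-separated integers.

Initial: VV[0]=[0, 0, 0]
Initial: VV[1]=[0, 0, 0]
Initial: VV[2]=[0, 0, 0]
Event 1: LOCAL 0: VV[0][0]++ -> VV[0]=[1, 0, 0]
Event 2: SEND 0->1: VV[0][0]++ -> VV[0]=[2, 0, 0], msg_vec=[2, 0, 0]; VV[1]=max(VV[1],msg_vec) then VV[1][1]++ -> VV[1]=[2, 1, 0]
Event 3: SEND 2->0: VV[2][2]++ -> VV[2]=[0, 0, 1], msg_vec=[0, 0, 1]; VV[0]=max(VV[0],msg_vec) then VV[0][0]++ -> VV[0]=[3, 0, 1]
Event 4: SEND 1->0: VV[1][1]++ -> VV[1]=[2, 2, 0], msg_vec=[2, 2, 0]; VV[0]=max(VV[0],msg_vec) then VV[0][0]++ -> VV[0]=[4, 2, 1]
Event 5: LOCAL 0: VV[0][0]++ -> VV[0]=[5, 2, 1]
Event 6: SEND 0->2: VV[0][0]++ -> VV[0]=[6, 2, 1], msg_vec=[6, 2, 1]; VV[2]=max(VV[2],msg_vec) then VV[2][2]++ -> VV[2]=[6, 2, 2]
Event 7: SEND 0->2: VV[0][0]++ -> VV[0]=[7, 2, 1], msg_vec=[7, 2, 1]; VV[2]=max(VV[2],msg_vec) then VV[2][2]++ -> VV[2]=[7, 2, 3]
Event 8: LOCAL 2: VV[2][2]++ -> VV[2]=[7, 2, 4]
Event 9: LOCAL 0: VV[0][0]++ -> VV[0]=[8, 2, 1]
Final vectors: VV[0]=[8, 2, 1]; VV[1]=[2, 2, 0]; VV[2]=[7, 2, 4]

Answer: 2 2 0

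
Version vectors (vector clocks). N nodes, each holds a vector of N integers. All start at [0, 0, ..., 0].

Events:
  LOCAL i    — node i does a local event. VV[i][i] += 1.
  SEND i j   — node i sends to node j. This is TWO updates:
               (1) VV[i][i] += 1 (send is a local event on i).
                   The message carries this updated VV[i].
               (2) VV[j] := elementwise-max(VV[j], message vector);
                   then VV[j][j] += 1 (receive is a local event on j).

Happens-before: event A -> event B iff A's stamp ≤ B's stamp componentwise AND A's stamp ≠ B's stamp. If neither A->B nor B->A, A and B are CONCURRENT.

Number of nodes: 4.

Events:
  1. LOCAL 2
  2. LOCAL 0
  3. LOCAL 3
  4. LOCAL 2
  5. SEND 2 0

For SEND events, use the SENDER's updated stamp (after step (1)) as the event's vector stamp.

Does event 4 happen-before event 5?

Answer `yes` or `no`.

Answer: yes

Derivation:
Initial: VV[0]=[0, 0, 0, 0]
Initial: VV[1]=[0, 0, 0, 0]
Initial: VV[2]=[0, 0, 0, 0]
Initial: VV[3]=[0, 0, 0, 0]
Event 1: LOCAL 2: VV[2][2]++ -> VV[2]=[0, 0, 1, 0]
Event 2: LOCAL 0: VV[0][0]++ -> VV[0]=[1, 0, 0, 0]
Event 3: LOCAL 3: VV[3][3]++ -> VV[3]=[0, 0, 0, 1]
Event 4: LOCAL 2: VV[2][2]++ -> VV[2]=[0, 0, 2, 0]
Event 5: SEND 2->0: VV[2][2]++ -> VV[2]=[0, 0, 3, 0], msg_vec=[0, 0, 3, 0]; VV[0]=max(VV[0],msg_vec) then VV[0][0]++ -> VV[0]=[2, 0, 3, 0]
Event 4 stamp: [0, 0, 2, 0]
Event 5 stamp: [0, 0, 3, 0]
[0, 0, 2, 0] <= [0, 0, 3, 0]? True. Equal? False. Happens-before: True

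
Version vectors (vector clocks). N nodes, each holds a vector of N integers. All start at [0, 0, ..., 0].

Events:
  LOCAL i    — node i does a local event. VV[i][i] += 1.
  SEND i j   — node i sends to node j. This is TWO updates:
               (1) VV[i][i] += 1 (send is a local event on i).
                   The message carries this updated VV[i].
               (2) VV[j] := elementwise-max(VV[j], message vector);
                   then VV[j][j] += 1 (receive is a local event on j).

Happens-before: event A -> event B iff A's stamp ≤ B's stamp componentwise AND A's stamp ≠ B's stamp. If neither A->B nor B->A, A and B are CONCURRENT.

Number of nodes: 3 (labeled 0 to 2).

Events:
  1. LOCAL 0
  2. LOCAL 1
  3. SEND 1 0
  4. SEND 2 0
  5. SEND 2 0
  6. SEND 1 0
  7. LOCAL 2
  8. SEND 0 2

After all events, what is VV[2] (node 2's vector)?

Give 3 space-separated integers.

Answer: 6 3 4

Derivation:
Initial: VV[0]=[0, 0, 0]
Initial: VV[1]=[0, 0, 0]
Initial: VV[2]=[0, 0, 0]
Event 1: LOCAL 0: VV[0][0]++ -> VV[0]=[1, 0, 0]
Event 2: LOCAL 1: VV[1][1]++ -> VV[1]=[0, 1, 0]
Event 3: SEND 1->0: VV[1][1]++ -> VV[1]=[0, 2, 0], msg_vec=[0, 2, 0]; VV[0]=max(VV[0],msg_vec) then VV[0][0]++ -> VV[0]=[2, 2, 0]
Event 4: SEND 2->0: VV[2][2]++ -> VV[2]=[0, 0, 1], msg_vec=[0, 0, 1]; VV[0]=max(VV[0],msg_vec) then VV[0][0]++ -> VV[0]=[3, 2, 1]
Event 5: SEND 2->0: VV[2][2]++ -> VV[2]=[0, 0, 2], msg_vec=[0, 0, 2]; VV[0]=max(VV[0],msg_vec) then VV[0][0]++ -> VV[0]=[4, 2, 2]
Event 6: SEND 1->0: VV[1][1]++ -> VV[1]=[0, 3, 0], msg_vec=[0, 3, 0]; VV[0]=max(VV[0],msg_vec) then VV[0][0]++ -> VV[0]=[5, 3, 2]
Event 7: LOCAL 2: VV[2][2]++ -> VV[2]=[0, 0, 3]
Event 8: SEND 0->2: VV[0][0]++ -> VV[0]=[6, 3, 2], msg_vec=[6, 3, 2]; VV[2]=max(VV[2],msg_vec) then VV[2][2]++ -> VV[2]=[6, 3, 4]
Final vectors: VV[0]=[6, 3, 2]; VV[1]=[0, 3, 0]; VV[2]=[6, 3, 4]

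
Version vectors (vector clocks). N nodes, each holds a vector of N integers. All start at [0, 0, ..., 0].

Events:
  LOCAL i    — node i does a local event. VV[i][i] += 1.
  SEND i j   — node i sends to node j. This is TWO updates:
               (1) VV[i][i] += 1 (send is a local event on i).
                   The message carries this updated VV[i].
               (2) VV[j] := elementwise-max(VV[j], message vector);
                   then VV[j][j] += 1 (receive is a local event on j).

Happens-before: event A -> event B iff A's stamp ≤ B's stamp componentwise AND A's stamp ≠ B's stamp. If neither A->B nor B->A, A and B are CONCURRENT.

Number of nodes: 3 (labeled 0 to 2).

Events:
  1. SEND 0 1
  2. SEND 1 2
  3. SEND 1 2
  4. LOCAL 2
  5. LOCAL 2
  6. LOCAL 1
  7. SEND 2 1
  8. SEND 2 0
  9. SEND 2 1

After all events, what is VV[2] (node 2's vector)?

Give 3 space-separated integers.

Initial: VV[0]=[0, 0, 0]
Initial: VV[1]=[0, 0, 0]
Initial: VV[2]=[0, 0, 0]
Event 1: SEND 0->1: VV[0][0]++ -> VV[0]=[1, 0, 0], msg_vec=[1, 0, 0]; VV[1]=max(VV[1],msg_vec) then VV[1][1]++ -> VV[1]=[1, 1, 0]
Event 2: SEND 1->2: VV[1][1]++ -> VV[1]=[1, 2, 0], msg_vec=[1, 2, 0]; VV[2]=max(VV[2],msg_vec) then VV[2][2]++ -> VV[2]=[1, 2, 1]
Event 3: SEND 1->2: VV[1][1]++ -> VV[1]=[1, 3, 0], msg_vec=[1, 3, 0]; VV[2]=max(VV[2],msg_vec) then VV[2][2]++ -> VV[2]=[1, 3, 2]
Event 4: LOCAL 2: VV[2][2]++ -> VV[2]=[1, 3, 3]
Event 5: LOCAL 2: VV[2][2]++ -> VV[2]=[1, 3, 4]
Event 6: LOCAL 1: VV[1][1]++ -> VV[1]=[1, 4, 0]
Event 7: SEND 2->1: VV[2][2]++ -> VV[2]=[1, 3, 5], msg_vec=[1, 3, 5]; VV[1]=max(VV[1],msg_vec) then VV[1][1]++ -> VV[1]=[1, 5, 5]
Event 8: SEND 2->0: VV[2][2]++ -> VV[2]=[1, 3, 6], msg_vec=[1, 3, 6]; VV[0]=max(VV[0],msg_vec) then VV[0][0]++ -> VV[0]=[2, 3, 6]
Event 9: SEND 2->1: VV[2][2]++ -> VV[2]=[1, 3, 7], msg_vec=[1, 3, 7]; VV[1]=max(VV[1],msg_vec) then VV[1][1]++ -> VV[1]=[1, 6, 7]
Final vectors: VV[0]=[2, 3, 6]; VV[1]=[1, 6, 7]; VV[2]=[1, 3, 7]

Answer: 1 3 7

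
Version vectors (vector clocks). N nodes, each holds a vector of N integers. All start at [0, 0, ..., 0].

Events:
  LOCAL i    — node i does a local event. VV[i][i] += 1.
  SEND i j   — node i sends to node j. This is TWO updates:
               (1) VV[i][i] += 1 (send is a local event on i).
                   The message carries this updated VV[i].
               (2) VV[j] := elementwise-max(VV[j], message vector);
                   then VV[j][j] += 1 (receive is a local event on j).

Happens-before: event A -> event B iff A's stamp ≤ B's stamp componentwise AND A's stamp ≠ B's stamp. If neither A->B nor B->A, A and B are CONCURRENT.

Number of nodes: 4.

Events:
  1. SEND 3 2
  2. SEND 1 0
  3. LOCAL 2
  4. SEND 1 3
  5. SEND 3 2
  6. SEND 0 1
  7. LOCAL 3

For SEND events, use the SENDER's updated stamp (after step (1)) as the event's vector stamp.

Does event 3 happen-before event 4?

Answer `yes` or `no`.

Initial: VV[0]=[0, 0, 0, 0]
Initial: VV[1]=[0, 0, 0, 0]
Initial: VV[2]=[0, 0, 0, 0]
Initial: VV[3]=[0, 0, 0, 0]
Event 1: SEND 3->2: VV[3][3]++ -> VV[3]=[0, 0, 0, 1], msg_vec=[0, 0, 0, 1]; VV[2]=max(VV[2],msg_vec) then VV[2][2]++ -> VV[2]=[0, 0, 1, 1]
Event 2: SEND 1->0: VV[1][1]++ -> VV[1]=[0, 1, 0, 0], msg_vec=[0, 1, 0, 0]; VV[0]=max(VV[0],msg_vec) then VV[0][0]++ -> VV[0]=[1, 1, 0, 0]
Event 3: LOCAL 2: VV[2][2]++ -> VV[2]=[0, 0, 2, 1]
Event 4: SEND 1->3: VV[1][1]++ -> VV[1]=[0, 2, 0, 0], msg_vec=[0, 2, 0, 0]; VV[3]=max(VV[3],msg_vec) then VV[3][3]++ -> VV[3]=[0, 2, 0, 2]
Event 5: SEND 3->2: VV[3][3]++ -> VV[3]=[0, 2, 0, 3], msg_vec=[0, 2, 0, 3]; VV[2]=max(VV[2],msg_vec) then VV[2][2]++ -> VV[2]=[0, 2, 3, 3]
Event 6: SEND 0->1: VV[0][0]++ -> VV[0]=[2, 1, 0, 0], msg_vec=[2, 1, 0, 0]; VV[1]=max(VV[1],msg_vec) then VV[1][1]++ -> VV[1]=[2, 3, 0, 0]
Event 7: LOCAL 3: VV[3][3]++ -> VV[3]=[0, 2, 0, 4]
Event 3 stamp: [0, 0, 2, 1]
Event 4 stamp: [0, 2, 0, 0]
[0, 0, 2, 1] <= [0, 2, 0, 0]? False. Equal? False. Happens-before: False

Answer: no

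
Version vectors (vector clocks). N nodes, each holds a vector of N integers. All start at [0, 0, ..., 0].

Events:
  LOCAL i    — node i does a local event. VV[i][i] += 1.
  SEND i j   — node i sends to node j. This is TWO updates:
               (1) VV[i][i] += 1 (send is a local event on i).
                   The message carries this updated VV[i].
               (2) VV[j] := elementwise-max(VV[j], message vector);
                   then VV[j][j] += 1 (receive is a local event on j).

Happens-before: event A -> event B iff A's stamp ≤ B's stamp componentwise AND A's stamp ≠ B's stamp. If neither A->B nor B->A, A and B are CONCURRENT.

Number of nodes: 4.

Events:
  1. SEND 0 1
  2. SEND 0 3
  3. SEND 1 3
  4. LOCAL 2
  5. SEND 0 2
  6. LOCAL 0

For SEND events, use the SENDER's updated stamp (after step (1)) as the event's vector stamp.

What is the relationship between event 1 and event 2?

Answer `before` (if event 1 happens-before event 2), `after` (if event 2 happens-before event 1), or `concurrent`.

Answer: before

Derivation:
Initial: VV[0]=[0, 0, 0, 0]
Initial: VV[1]=[0, 0, 0, 0]
Initial: VV[2]=[0, 0, 0, 0]
Initial: VV[3]=[0, 0, 0, 0]
Event 1: SEND 0->1: VV[0][0]++ -> VV[0]=[1, 0, 0, 0], msg_vec=[1, 0, 0, 0]; VV[1]=max(VV[1],msg_vec) then VV[1][1]++ -> VV[1]=[1, 1, 0, 0]
Event 2: SEND 0->3: VV[0][0]++ -> VV[0]=[2, 0, 0, 0], msg_vec=[2, 0, 0, 0]; VV[3]=max(VV[3],msg_vec) then VV[3][3]++ -> VV[3]=[2, 0, 0, 1]
Event 3: SEND 1->3: VV[1][1]++ -> VV[1]=[1, 2, 0, 0], msg_vec=[1, 2, 0, 0]; VV[3]=max(VV[3],msg_vec) then VV[3][3]++ -> VV[3]=[2, 2, 0, 2]
Event 4: LOCAL 2: VV[2][2]++ -> VV[2]=[0, 0, 1, 0]
Event 5: SEND 0->2: VV[0][0]++ -> VV[0]=[3, 0, 0, 0], msg_vec=[3, 0, 0, 0]; VV[2]=max(VV[2],msg_vec) then VV[2][2]++ -> VV[2]=[3, 0, 2, 0]
Event 6: LOCAL 0: VV[0][0]++ -> VV[0]=[4, 0, 0, 0]
Event 1 stamp: [1, 0, 0, 0]
Event 2 stamp: [2, 0, 0, 0]
[1, 0, 0, 0] <= [2, 0, 0, 0]? True
[2, 0, 0, 0] <= [1, 0, 0, 0]? False
Relation: before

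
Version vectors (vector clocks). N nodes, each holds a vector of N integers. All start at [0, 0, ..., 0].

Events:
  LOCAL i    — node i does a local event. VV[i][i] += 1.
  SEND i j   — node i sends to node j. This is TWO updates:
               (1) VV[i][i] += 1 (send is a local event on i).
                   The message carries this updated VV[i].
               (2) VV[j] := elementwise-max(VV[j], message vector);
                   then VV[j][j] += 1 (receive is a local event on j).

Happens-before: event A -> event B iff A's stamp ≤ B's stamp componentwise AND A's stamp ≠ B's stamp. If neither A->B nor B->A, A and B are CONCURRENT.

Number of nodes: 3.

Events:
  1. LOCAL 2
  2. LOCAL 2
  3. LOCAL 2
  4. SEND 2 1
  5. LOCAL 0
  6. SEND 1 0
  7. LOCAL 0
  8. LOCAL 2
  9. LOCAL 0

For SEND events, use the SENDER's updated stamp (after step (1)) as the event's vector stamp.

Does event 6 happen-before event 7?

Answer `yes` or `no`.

Answer: yes

Derivation:
Initial: VV[0]=[0, 0, 0]
Initial: VV[1]=[0, 0, 0]
Initial: VV[2]=[0, 0, 0]
Event 1: LOCAL 2: VV[2][2]++ -> VV[2]=[0, 0, 1]
Event 2: LOCAL 2: VV[2][2]++ -> VV[2]=[0, 0, 2]
Event 3: LOCAL 2: VV[2][2]++ -> VV[2]=[0, 0, 3]
Event 4: SEND 2->1: VV[2][2]++ -> VV[2]=[0, 0, 4], msg_vec=[0, 0, 4]; VV[1]=max(VV[1],msg_vec) then VV[1][1]++ -> VV[1]=[0, 1, 4]
Event 5: LOCAL 0: VV[0][0]++ -> VV[0]=[1, 0, 0]
Event 6: SEND 1->0: VV[1][1]++ -> VV[1]=[0, 2, 4], msg_vec=[0, 2, 4]; VV[0]=max(VV[0],msg_vec) then VV[0][0]++ -> VV[0]=[2, 2, 4]
Event 7: LOCAL 0: VV[0][0]++ -> VV[0]=[3, 2, 4]
Event 8: LOCAL 2: VV[2][2]++ -> VV[2]=[0, 0, 5]
Event 9: LOCAL 0: VV[0][0]++ -> VV[0]=[4, 2, 4]
Event 6 stamp: [0, 2, 4]
Event 7 stamp: [3, 2, 4]
[0, 2, 4] <= [3, 2, 4]? True. Equal? False. Happens-before: True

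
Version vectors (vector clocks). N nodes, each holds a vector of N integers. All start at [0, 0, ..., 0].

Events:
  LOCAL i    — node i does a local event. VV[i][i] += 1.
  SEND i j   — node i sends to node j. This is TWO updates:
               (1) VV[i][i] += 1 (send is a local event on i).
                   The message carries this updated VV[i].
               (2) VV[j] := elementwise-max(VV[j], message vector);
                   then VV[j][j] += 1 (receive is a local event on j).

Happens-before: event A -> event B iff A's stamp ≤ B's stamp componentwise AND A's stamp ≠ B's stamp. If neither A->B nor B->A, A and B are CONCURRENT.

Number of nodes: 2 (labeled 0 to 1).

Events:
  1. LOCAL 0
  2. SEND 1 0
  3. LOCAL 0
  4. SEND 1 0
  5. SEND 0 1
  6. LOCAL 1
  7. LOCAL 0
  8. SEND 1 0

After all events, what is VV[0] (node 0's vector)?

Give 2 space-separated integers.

Answer: 7 5

Derivation:
Initial: VV[0]=[0, 0]
Initial: VV[1]=[0, 0]
Event 1: LOCAL 0: VV[0][0]++ -> VV[0]=[1, 0]
Event 2: SEND 1->0: VV[1][1]++ -> VV[1]=[0, 1], msg_vec=[0, 1]; VV[0]=max(VV[0],msg_vec) then VV[0][0]++ -> VV[0]=[2, 1]
Event 3: LOCAL 0: VV[0][0]++ -> VV[0]=[3, 1]
Event 4: SEND 1->0: VV[1][1]++ -> VV[1]=[0, 2], msg_vec=[0, 2]; VV[0]=max(VV[0],msg_vec) then VV[0][0]++ -> VV[0]=[4, 2]
Event 5: SEND 0->1: VV[0][0]++ -> VV[0]=[5, 2], msg_vec=[5, 2]; VV[1]=max(VV[1],msg_vec) then VV[1][1]++ -> VV[1]=[5, 3]
Event 6: LOCAL 1: VV[1][1]++ -> VV[1]=[5, 4]
Event 7: LOCAL 0: VV[0][0]++ -> VV[0]=[6, 2]
Event 8: SEND 1->0: VV[1][1]++ -> VV[1]=[5, 5], msg_vec=[5, 5]; VV[0]=max(VV[0],msg_vec) then VV[0][0]++ -> VV[0]=[7, 5]
Final vectors: VV[0]=[7, 5]; VV[1]=[5, 5]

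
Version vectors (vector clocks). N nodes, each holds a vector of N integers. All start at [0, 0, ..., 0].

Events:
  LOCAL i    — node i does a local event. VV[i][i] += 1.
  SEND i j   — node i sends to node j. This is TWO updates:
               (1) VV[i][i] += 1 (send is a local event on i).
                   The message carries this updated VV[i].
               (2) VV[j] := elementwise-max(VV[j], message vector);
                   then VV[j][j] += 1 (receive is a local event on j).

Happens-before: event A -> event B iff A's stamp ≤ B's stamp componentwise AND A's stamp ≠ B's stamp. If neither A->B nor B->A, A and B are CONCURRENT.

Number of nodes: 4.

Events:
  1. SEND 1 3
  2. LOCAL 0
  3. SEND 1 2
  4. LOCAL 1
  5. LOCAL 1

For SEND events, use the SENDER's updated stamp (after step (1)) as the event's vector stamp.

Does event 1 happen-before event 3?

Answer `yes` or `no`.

Answer: yes

Derivation:
Initial: VV[0]=[0, 0, 0, 0]
Initial: VV[1]=[0, 0, 0, 0]
Initial: VV[2]=[0, 0, 0, 0]
Initial: VV[3]=[0, 0, 0, 0]
Event 1: SEND 1->3: VV[1][1]++ -> VV[1]=[0, 1, 0, 0], msg_vec=[0, 1, 0, 0]; VV[3]=max(VV[3],msg_vec) then VV[3][3]++ -> VV[3]=[0, 1, 0, 1]
Event 2: LOCAL 0: VV[0][0]++ -> VV[0]=[1, 0, 0, 0]
Event 3: SEND 1->2: VV[1][1]++ -> VV[1]=[0, 2, 0, 0], msg_vec=[0, 2, 0, 0]; VV[2]=max(VV[2],msg_vec) then VV[2][2]++ -> VV[2]=[0, 2, 1, 0]
Event 4: LOCAL 1: VV[1][1]++ -> VV[1]=[0, 3, 0, 0]
Event 5: LOCAL 1: VV[1][1]++ -> VV[1]=[0, 4, 0, 0]
Event 1 stamp: [0, 1, 0, 0]
Event 3 stamp: [0, 2, 0, 0]
[0, 1, 0, 0] <= [0, 2, 0, 0]? True. Equal? False. Happens-before: True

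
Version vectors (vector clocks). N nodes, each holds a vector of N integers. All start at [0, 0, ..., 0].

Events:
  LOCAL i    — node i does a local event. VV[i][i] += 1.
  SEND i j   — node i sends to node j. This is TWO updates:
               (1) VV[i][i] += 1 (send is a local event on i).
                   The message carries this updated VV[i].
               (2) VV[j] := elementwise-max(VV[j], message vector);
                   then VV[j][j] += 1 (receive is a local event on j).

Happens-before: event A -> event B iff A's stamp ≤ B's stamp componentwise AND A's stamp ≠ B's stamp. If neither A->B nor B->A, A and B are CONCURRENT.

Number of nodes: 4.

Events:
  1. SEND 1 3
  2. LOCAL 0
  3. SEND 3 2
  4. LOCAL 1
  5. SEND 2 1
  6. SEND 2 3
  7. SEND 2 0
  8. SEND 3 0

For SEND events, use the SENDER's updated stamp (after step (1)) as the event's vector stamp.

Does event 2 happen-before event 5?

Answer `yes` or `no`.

Initial: VV[0]=[0, 0, 0, 0]
Initial: VV[1]=[0, 0, 0, 0]
Initial: VV[2]=[0, 0, 0, 0]
Initial: VV[3]=[0, 0, 0, 0]
Event 1: SEND 1->3: VV[1][1]++ -> VV[1]=[0, 1, 0, 0], msg_vec=[0, 1, 0, 0]; VV[3]=max(VV[3],msg_vec) then VV[3][3]++ -> VV[3]=[0, 1, 0, 1]
Event 2: LOCAL 0: VV[0][0]++ -> VV[0]=[1, 0, 0, 0]
Event 3: SEND 3->2: VV[3][3]++ -> VV[3]=[0, 1, 0, 2], msg_vec=[0, 1, 0, 2]; VV[2]=max(VV[2],msg_vec) then VV[2][2]++ -> VV[2]=[0, 1, 1, 2]
Event 4: LOCAL 1: VV[1][1]++ -> VV[1]=[0, 2, 0, 0]
Event 5: SEND 2->1: VV[2][2]++ -> VV[2]=[0, 1, 2, 2], msg_vec=[0, 1, 2, 2]; VV[1]=max(VV[1],msg_vec) then VV[1][1]++ -> VV[1]=[0, 3, 2, 2]
Event 6: SEND 2->3: VV[2][2]++ -> VV[2]=[0, 1, 3, 2], msg_vec=[0, 1, 3, 2]; VV[3]=max(VV[3],msg_vec) then VV[3][3]++ -> VV[3]=[0, 1, 3, 3]
Event 7: SEND 2->0: VV[2][2]++ -> VV[2]=[0, 1, 4, 2], msg_vec=[0, 1, 4, 2]; VV[0]=max(VV[0],msg_vec) then VV[0][0]++ -> VV[0]=[2, 1, 4, 2]
Event 8: SEND 3->0: VV[3][3]++ -> VV[3]=[0, 1, 3, 4], msg_vec=[0, 1, 3, 4]; VV[0]=max(VV[0],msg_vec) then VV[0][0]++ -> VV[0]=[3, 1, 4, 4]
Event 2 stamp: [1, 0, 0, 0]
Event 5 stamp: [0, 1, 2, 2]
[1, 0, 0, 0] <= [0, 1, 2, 2]? False. Equal? False. Happens-before: False

Answer: no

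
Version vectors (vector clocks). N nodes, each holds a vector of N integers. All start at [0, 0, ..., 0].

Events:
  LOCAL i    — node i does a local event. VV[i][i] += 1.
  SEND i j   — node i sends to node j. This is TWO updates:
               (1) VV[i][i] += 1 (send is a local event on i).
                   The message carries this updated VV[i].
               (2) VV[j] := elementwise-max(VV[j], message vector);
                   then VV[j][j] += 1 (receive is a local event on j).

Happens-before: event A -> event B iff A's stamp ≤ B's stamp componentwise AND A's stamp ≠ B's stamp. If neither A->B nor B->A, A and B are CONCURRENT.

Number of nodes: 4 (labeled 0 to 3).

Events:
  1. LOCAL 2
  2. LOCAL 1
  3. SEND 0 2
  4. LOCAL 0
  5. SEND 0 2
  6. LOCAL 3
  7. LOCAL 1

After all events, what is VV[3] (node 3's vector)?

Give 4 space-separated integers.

Initial: VV[0]=[0, 0, 0, 0]
Initial: VV[1]=[0, 0, 0, 0]
Initial: VV[2]=[0, 0, 0, 0]
Initial: VV[3]=[0, 0, 0, 0]
Event 1: LOCAL 2: VV[2][2]++ -> VV[2]=[0, 0, 1, 0]
Event 2: LOCAL 1: VV[1][1]++ -> VV[1]=[0, 1, 0, 0]
Event 3: SEND 0->2: VV[0][0]++ -> VV[0]=[1, 0, 0, 0], msg_vec=[1, 0, 0, 0]; VV[2]=max(VV[2],msg_vec) then VV[2][2]++ -> VV[2]=[1, 0, 2, 0]
Event 4: LOCAL 0: VV[0][0]++ -> VV[0]=[2, 0, 0, 0]
Event 5: SEND 0->2: VV[0][0]++ -> VV[0]=[3, 0, 0, 0], msg_vec=[3, 0, 0, 0]; VV[2]=max(VV[2],msg_vec) then VV[2][2]++ -> VV[2]=[3, 0, 3, 0]
Event 6: LOCAL 3: VV[3][3]++ -> VV[3]=[0, 0, 0, 1]
Event 7: LOCAL 1: VV[1][1]++ -> VV[1]=[0, 2, 0, 0]
Final vectors: VV[0]=[3, 0, 0, 0]; VV[1]=[0, 2, 0, 0]; VV[2]=[3, 0, 3, 0]; VV[3]=[0, 0, 0, 1]

Answer: 0 0 0 1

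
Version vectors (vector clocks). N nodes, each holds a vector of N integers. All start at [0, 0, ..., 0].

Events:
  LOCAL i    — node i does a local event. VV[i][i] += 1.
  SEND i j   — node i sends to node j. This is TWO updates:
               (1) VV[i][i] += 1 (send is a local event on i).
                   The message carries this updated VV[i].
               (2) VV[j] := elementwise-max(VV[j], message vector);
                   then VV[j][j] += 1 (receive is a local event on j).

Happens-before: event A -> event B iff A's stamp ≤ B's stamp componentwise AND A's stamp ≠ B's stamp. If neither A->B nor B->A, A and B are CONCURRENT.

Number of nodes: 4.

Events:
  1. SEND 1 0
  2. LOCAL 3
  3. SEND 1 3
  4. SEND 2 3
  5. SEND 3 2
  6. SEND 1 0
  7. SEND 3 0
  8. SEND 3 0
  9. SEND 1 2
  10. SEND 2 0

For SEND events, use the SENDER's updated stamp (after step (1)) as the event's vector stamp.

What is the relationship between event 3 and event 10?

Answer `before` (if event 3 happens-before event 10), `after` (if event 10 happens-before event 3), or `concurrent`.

Answer: before

Derivation:
Initial: VV[0]=[0, 0, 0, 0]
Initial: VV[1]=[0, 0, 0, 0]
Initial: VV[2]=[0, 0, 0, 0]
Initial: VV[3]=[0, 0, 0, 0]
Event 1: SEND 1->0: VV[1][1]++ -> VV[1]=[0, 1, 0, 0], msg_vec=[0, 1, 0, 0]; VV[0]=max(VV[0],msg_vec) then VV[0][0]++ -> VV[0]=[1, 1, 0, 0]
Event 2: LOCAL 3: VV[3][3]++ -> VV[3]=[0, 0, 0, 1]
Event 3: SEND 1->3: VV[1][1]++ -> VV[1]=[0, 2, 0, 0], msg_vec=[0, 2, 0, 0]; VV[3]=max(VV[3],msg_vec) then VV[3][3]++ -> VV[3]=[0, 2, 0, 2]
Event 4: SEND 2->3: VV[2][2]++ -> VV[2]=[0, 0, 1, 0], msg_vec=[0, 0, 1, 0]; VV[3]=max(VV[3],msg_vec) then VV[3][3]++ -> VV[3]=[0, 2, 1, 3]
Event 5: SEND 3->2: VV[3][3]++ -> VV[3]=[0, 2, 1, 4], msg_vec=[0, 2, 1, 4]; VV[2]=max(VV[2],msg_vec) then VV[2][2]++ -> VV[2]=[0, 2, 2, 4]
Event 6: SEND 1->0: VV[1][1]++ -> VV[1]=[0, 3, 0, 0], msg_vec=[0, 3, 0, 0]; VV[0]=max(VV[0],msg_vec) then VV[0][0]++ -> VV[0]=[2, 3, 0, 0]
Event 7: SEND 3->0: VV[3][3]++ -> VV[3]=[0, 2, 1, 5], msg_vec=[0, 2, 1, 5]; VV[0]=max(VV[0],msg_vec) then VV[0][0]++ -> VV[0]=[3, 3, 1, 5]
Event 8: SEND 3->0: VV[3][3]++ -> VV[3]=[0, 2, 1, 6], msg_vec=[0, 2, 1, 6]; VV[0]=max(VV[0],msg_vec) then VV[0][0]++ -> VV[0]=[4, 3, 1, 6]
Event 9: SEND 1->2: VV[1][1]++ -> VV[1]=[0, 4, 0, 0], msg_vec=[0, 4, 0, 0]; VV[2]=max(VV[2],msg_vec) then VV[2][2]++ -> VV[2]=[0, 4, 3, 4]
Event 10: SEND 2->0: VV[2][2]++ -> VV[2]=[0, 4, 4, 4], msg_vec=[0, 4, 4, 4]; VV[0]=max(VV[0],msg_vec) then VV[0][0]++ -> VV[0]=[5, 4, 4, 6]
Event 3 stamp: [0, 2, 0, 0]
Event 10 stamp: [0, 4, 4, 4]
[0, 2, 0, 0] <= [0, 4, 4, 4]? True
[0, 4, 4, 4] <= [0, 2, 0, 0]? False
Relation: before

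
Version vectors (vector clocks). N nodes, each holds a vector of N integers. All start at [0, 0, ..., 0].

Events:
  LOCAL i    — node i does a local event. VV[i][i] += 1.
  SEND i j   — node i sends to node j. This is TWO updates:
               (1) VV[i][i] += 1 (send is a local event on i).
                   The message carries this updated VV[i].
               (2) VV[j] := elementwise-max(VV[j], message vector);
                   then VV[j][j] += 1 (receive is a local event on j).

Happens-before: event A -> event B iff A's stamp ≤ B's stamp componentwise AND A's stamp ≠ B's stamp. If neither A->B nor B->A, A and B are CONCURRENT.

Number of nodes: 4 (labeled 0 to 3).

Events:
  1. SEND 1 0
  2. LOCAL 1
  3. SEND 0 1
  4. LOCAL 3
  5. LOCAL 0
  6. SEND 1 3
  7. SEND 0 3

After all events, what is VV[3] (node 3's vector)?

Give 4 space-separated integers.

Initial: VV[0]=[0, 0, 0, 0]
Initial: VV[1]=[0, 0, 0, 0]
Initial: VV[2]=[0, 0, 0, 0]
Initial: VV[3]=[0, 0, 0, 0]
Event 1: SEND 1->0: VV[1][1]++ -> VV[1]=[0, 1, 0, 0], msg_vec=[0, 1, 0, 0]; VV[0]=max(VV[0],msg_vec) then VV[0][0]++ -> VV[0]=[1, 1, 0, 0]
Event 2: LOCAL 1: VV[1][1]++ -> VV[1]=[0, 2, 0, 0]
Event 3: SEND 0->1: VV[0][0]++ -> VV[0]=[2, 1, 0, 0], msg_vec=[2, 1, 0, 0]; VV[1]=max(VV[1],msg_vec) then VV[1][1]++ -> VV[1]=[2, 3, 0, 0]
Event 4: LOCAL 3: VV[3][3]++ -> VV[3]=[0, 0, 0, 1]
Event 5: LOCAL 0: VV[0][0]++ -> VV[0]=[3, 1, 0, 0]
Event 6: SEND 1->3: VV[1][1]++ -> VV[1]=[2, 4, 0, 0], msg_vec=[2, 4, 0, 0]; VV[3]=max(VV[3],msg_vec) then VV[3][3]++ -> VV[3]=[2, 4, 0, 2]
Event 7: SEND 0->3: VV[0][0]++ -> VV[0]=[4, 1, 0, 0], msg_vec=[4, 1, 0, 0]; VV[3]=max(VV[3],msg_vec) then VV[3][3]++ -> VV[3]=[4, 4, 0, 3]
Final vectors: VV[0]=[4, 1, 0, 0]; VV[1]=[2, 4, 0, 0]; VV[2]=[0, 0, 0, 0]; VV[3]=[4, 4, 0, 3]

Answer: 4 4 0 3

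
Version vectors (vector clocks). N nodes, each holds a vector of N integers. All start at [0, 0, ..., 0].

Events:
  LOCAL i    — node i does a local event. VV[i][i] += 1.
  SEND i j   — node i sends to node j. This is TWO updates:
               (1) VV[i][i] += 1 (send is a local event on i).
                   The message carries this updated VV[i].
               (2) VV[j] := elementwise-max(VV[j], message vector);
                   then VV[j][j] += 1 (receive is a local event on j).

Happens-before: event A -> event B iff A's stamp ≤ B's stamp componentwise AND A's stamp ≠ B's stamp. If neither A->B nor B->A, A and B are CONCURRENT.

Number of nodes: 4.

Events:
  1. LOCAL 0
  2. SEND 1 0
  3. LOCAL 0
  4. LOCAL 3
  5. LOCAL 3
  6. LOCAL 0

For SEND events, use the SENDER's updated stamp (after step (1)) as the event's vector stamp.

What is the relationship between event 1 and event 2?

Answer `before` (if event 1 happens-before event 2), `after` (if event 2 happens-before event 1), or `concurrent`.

Answer: concurrent

Derivation:
Initial: VV[0]=[0, 0, 0, 0]
Initial: VV[1]=[0, 0, 0, 0]
Initial: VV[2]=[0, 0, 0, 0]
Initial: VV[3]=[0, 0, 0, 0]
Event 1: LOCAL 0: VV[0][0]++ -> VV[0]=[1, 0, 0, 0]
Event 2: SEND 1->0: VV[1][1]++ -> VV[1]=[0, 1, 0, 0], msg_vec=[0, 1, 0, 0]; VV[0]=max(VV[0],msg_vec) then VV[0][0]++ -> VV[0]=[2, 1, 0, 0]
Event 3: LOCAL 0: VV[0][0]++ -> VV[0]=[3, 1, 0, 0]
Event 4: LOCAL 3: VV[3][3]++ -> VV[3]=[0, 0, 0, 1]
Event 5: LOCAL 3: VV[3][3]++ -> VV[3]=[0, 0, 0, 2]
Event 6: LOCAL 0: VV[0][0]++ -> VV[0]=[4, 1, 0, 0]
Event 1 stamp: [1, 0, 0, 0]
Event 2 stamp: [0, 1, 0, 0]
[1, 0, 0, 0] <= [0, 1, 0, 0]? False
[0, 1, 0, 0] <= [1, 0, 0, 0]? False
Relation: concurrent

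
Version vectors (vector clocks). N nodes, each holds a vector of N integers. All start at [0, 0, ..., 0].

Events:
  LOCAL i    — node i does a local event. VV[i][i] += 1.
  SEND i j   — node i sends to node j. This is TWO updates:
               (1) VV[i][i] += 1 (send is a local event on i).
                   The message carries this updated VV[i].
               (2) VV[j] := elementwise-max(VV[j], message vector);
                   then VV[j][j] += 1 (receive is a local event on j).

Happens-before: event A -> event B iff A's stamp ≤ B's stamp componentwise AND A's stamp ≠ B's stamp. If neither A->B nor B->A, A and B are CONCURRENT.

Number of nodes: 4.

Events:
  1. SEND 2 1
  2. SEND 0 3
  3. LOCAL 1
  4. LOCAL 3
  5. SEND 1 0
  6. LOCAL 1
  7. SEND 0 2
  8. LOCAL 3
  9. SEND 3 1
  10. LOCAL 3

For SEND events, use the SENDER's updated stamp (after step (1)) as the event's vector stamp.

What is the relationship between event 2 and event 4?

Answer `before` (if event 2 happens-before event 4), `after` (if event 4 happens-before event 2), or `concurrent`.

Initial: VV[0]=[0, 0, 0, 0]
Initial: VV[1]=[0, 0, 0, 0]
Initial: VV[2]=[0, 0, 0, 0]
Initial: VV[3]=[0, 0, 0, 0]
Event 1: SEND 2->1: VV[2][2]++ -> VV[2]=[0, 0, 1, 0], msg_vec=[0, 0, 1, 0]; VV[1]=max(VV[1],msg_vec) then VV[1][1]++ -> VV[1]=[0, 1, 1, 0]
Event 2: SEND 0->3: VV[0][0]++ -> VV[0]=[1, 0, 0, 0], msg_vec=[1, 0, 0, 0]; VV[3]=max(VV[3],msg_vec) then VV[3][3]++ -> VV[3]=[1, 0, 0, 1]
Event 3: LOCAL 1: VV[1][1]++ -> VV[1]=[0, 2, 1, 0]
Event 4: LOCAL 3: VV[3][3]++ -> VV[3]=[1, 0, 0, 2]
Event 5: SEND 1->0: VV[1][1]++ -> VV[1]=[0, 3, 1, 0], msg_vec=[0, 3, 1, 0]; VV[0]=max(VV[0],msg_vec) then VV[0][0]++ -> VV[0]=[2, 3, 1, 0]
Event 6: LOCAL 1: VV[1][1]++ -> VV[1]=[0, 4, 1, 0]
Event 7: SEND 0->2: VV[0][0]++ -> VV[0]=[3, 3, 1, 0], msg_vec=[3, 3, 1, 0]; VV[2]=max(VV[2],msg_vec) then VV[2][2]++ -> VV[2]=[3, 3, 2, 0]
Event 8: LOCAL 3: VV[3][3]++ -> VV[3]=[1, 0, 0, 3]
Event 9: SEND 3->1: VV[3][3]++ -> VV[3]=[1, 0, 0, 4], msg_vec=[1, 0, 0, 4]; VV[1]=max(VV[1],msg_vec) then VV[1][1]++ -> VV[1]=[1, 5, 1, 4]
Event 10: LOCAL 3: VV[3][3]++ -> VV[3]=[1, 0, 0, 5]
Event 2 stamp: [1, 0, 0, 0]
Event 4 stamp: [1, 0, 0, 2]
[1, 0, 0, 0] <= [1, 0, 0, 2]? True
[1, 0, 0, 2] <= [1, 0, 0, 0]? False
Relation: before

Answer: before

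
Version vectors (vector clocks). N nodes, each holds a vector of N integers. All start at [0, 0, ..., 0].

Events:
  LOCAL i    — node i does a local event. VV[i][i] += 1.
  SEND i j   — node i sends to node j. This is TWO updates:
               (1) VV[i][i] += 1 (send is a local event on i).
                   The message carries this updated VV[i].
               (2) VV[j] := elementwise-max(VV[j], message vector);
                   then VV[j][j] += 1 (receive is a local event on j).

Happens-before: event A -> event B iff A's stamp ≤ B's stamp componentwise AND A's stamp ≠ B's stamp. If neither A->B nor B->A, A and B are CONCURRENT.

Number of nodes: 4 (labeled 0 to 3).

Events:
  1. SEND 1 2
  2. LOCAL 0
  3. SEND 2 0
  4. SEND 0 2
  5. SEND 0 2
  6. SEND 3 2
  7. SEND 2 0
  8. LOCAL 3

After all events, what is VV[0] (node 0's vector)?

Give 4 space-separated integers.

Initial: VV[0]=[0, 0, 0, 0]
Initial: VV[1]=[0, 0, 0, 0]
Initial: VV[2]=[0, 0, 0, 0]
Initial: VV[3]=[0, 0, 0, 0]
Event 1: SEND 1->2: VV[1][1]++ -> VV[1]=[0, 1, 0, 0], msg_vec=[0, 1, 0, 0]; VV[2]=max(VV[2],msg_vec) then VV[2][2]++ -> VV[2]=[0, 1, 1, 0]
Event 2: LOCAL 0: VV[0][0]++ -> VV[0]=[1, 0, 0, 0]
Event 3: SEND 2->0: VV[2][2]++ -> VV[2]=[0, 1, 2, 0], msg_vec=[0, 1, 2, 0]; VV[0]=max(VV[0],msg_vec) then VV[0][0]++ -> VV[0]=[2, 1, 2, 0]
Event 4: SEND 0->2: VV[0][0]++ -> VV[0]=[3, 1, 2, 0], msg_vec=[3, 1, 2, 0]; VV[2]=max(VV[2],msg_vec) then VV[2][2]++ -> VV[2]=[3, 1, 3, 0]
Event 5: SEND 0->2: VV[0][0]++ -> VV[0]=[4, 1, 2, 0], msg_vec=[4, 1, 2, 0]; VV[2]=max(VV[2],msg_vec) then VV[2][2]++ -> VV[2]=[4, 1, 4, 0]
Event 6: SEND 3->2: VV[3][3]++ -> VV[3]=[0, 0, 0, 1], msg_vec=[0, 0, 0, 1]; VV[2]=max(VV[2],msg_vec) then VV[2][2]++ -> VV[2]=[4, 1, 5, 1]
Event 7: SEND 2->0: VV[2][2]++ -> VV[2]=[4, 1, 6, 1], msg_vec=[4, 1, 6, 1]; VV[0]=max(VV[0],msg_vec) then VV[0][0]++ -> VV[0]=[5, 1, 6, 1]
Event 8: LOCAL 3: VV[3][3]++ -> VV[3]=[0, 0, 0, 2]
Final vectors: VV[0]=[5, 1, 6, 1]; VV[1]=[0, 1, 0, 0]; VV[2]=[4, 1, 6, 1]; VV[3]=[0, 0, 0, 2]

Answer: 5 1 6 1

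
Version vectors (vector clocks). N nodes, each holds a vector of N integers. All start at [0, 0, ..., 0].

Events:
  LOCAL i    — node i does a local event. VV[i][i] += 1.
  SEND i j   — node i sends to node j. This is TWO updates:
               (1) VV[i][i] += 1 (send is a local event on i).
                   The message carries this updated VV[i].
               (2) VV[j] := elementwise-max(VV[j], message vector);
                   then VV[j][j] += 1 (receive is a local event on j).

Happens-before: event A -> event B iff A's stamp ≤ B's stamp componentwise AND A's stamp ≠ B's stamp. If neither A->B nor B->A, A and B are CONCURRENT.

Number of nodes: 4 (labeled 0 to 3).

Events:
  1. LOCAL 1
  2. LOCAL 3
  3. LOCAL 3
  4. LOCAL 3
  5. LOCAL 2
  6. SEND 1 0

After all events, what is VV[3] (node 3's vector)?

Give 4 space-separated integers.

Answer: 0 0 0 3

Derivation:
Initial: VV[0]=[0, 0, 0, 0]
Initial: VV[1]=[0, 0, 0, 0]
Initial: VV[2]=[0, 0, 0, 0]
Initial: VV[3]=[0, 0, 0, 0]
Event 1: LOCAL 1: VV[1][1]++ -> VV[1]=[0, 1, 0, 0]
Event 2: LOCAL 3: VV[3][3]++ -> VV[3]=[0, 0, 0, 1]
Event 3: LOCAL 3: VV[3][3]++ -> VV[3]=[0, 0, 0, 2]
Event 4: LOCAL 3: VV[3][3]++ -> VV[3]=[0, 0, 0, 3]
Event 5: LOCAL 2: VV[2][2]++ -> VV[2]=[0, 0, 1, 0]
Event 6: SEND 1->0: VV[1][1]++ -> VV[1]=[0, 2, 0, 0], msg_vec=[0, 2, 0, 0]; VV[0]=max(VV[0],msg_vec) then VV[0][0]++ -> VV[0]=[1, 2, 0, 0]
Final vectors: VV[0]=[1, 2, 0, 0]; VV[1]=[0, 2, 0, 0]; VV[2]=[0, 0, 1, 0]; VV[3]=[0, 0, 0, 3]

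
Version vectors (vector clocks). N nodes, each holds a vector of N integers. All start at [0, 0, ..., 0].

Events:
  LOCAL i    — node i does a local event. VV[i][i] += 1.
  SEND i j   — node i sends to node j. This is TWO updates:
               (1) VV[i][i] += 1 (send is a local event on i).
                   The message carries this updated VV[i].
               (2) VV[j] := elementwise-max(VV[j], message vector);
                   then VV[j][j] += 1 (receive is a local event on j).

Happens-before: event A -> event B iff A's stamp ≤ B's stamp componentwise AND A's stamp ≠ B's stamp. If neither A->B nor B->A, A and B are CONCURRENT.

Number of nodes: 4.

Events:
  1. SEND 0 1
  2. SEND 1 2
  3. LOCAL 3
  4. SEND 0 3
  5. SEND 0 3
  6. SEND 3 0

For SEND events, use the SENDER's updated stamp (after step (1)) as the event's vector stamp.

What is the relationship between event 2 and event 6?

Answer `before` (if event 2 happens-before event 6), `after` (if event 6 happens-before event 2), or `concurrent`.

Initial: VV[0]=[0, 0, 0, 0]
Initial: VV[1]=[0, 0, 0, 0]
Initial: VV[2]=[0, 0, 0, 0]
Initial: VV[3]=[0, 0, 0, 0]
Event 1: SEND 0->1: VV[0][0]++ -> VV[0]=[1, 0, 0, 0], msg_vec=[1, 0, 0, 0]; VV[1]=max(VV[1],msg_vec) then VV[1][1]++ -> VV[1]=[1, 1, 0, 0]
Event 2: SEND 1->2: VV[1][1]++ -> VV[1]=[1, 2, 0, 0], msg_vec=[1, 2, 0, 0]; VV[2]=max(VV[2],msg_vec) then VV[2][2]++ -> VV[2]=[1, 2, 1, 0]
Event 3: LOCAL 3: VV[3][3]++ -> VV[3]=[0, 0, 0, 1]
Event 4: SEND 0->3: VV[0][0]++ -> VV[0]=[2, 0, 0, 0], msg_vec=[2, 0, 0, 0]; VV[3]=max(VV[3],msg_vec) then VV[3][3]++ -> VV[3]=[2, 0, 0, 2]
Event 5: SEND 0->3: VV[0][0]++ -> VV[0]=[3, 0, 0, 0], msg_vec=[3, 0, 0, 0]; VV[3]=max(VV[3],msg_vec) then VV[3][3]++ -> VV[3]=[3, 0, 0, 3]
Event 6: SEND 3->0: VV[3][3]++ -> VV[3]=[3, 0, 0, 4], msg_vec=[3, 0, 0, 4]; VV[0]=max(VV[0],msg_vec) then VV[0][0]++ -> VV[0]=[4, 0, 0, 4]
Event 2 stamp: [1, 2, 0, 0]
Event 6 stamp: [3, 0, 0, 4]
[1, 2, 0, 0] <= [3, 0, 0, 4]? False
[3, 0, 0, 4] <= [1, 2, 0, 0]? False
Relation: concurrent

Answer: concurrent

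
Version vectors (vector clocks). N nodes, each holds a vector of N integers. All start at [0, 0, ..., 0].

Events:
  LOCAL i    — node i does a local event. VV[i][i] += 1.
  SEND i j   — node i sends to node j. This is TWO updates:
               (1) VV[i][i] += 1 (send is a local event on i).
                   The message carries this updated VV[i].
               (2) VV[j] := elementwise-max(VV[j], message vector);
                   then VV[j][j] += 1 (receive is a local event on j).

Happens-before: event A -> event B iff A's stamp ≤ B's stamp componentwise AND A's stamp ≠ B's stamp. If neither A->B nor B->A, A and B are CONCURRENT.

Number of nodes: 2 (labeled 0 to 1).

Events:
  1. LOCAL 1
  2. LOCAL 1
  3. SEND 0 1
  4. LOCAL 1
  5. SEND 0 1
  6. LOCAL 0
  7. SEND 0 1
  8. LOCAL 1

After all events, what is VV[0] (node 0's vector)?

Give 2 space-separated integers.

Initial: VV[0]=[0, 0]
Initial: VV[1]=[0, 0]
Event 1: LOCAL 1: VV[1][1]++ -> VV[1]=[0, 1]
Event 2: LOCAL 1: VV[1][1]++ -> VV[1]=[0, 2]
Event 3: SEND 0->1: VV[0][0]++ -> VV[0]=[1, 0], msg_vec=[1, 0]; VV[1]=max(VV[1],msg_vec) then VV[1][1]++ -> VV[1]=[1, 3]
Event 4: LOCAL 1: VV[1][1]++ -> VV[1]=[1, 4]
Event 5: SEND 0->1: VV[0][0]++ -> VV[0]=[2, 0], msg_vec=[2, 0]; VV[1]=max(VV[1],msg_vec) then VV[1][1]++ -> VV[1]=[2, 5]
Event 6: LOCAL 0: VV[0][0]++ -> VV[0]=[3, 0]
Event 7: SEND 0->1: VV[0][0]++ -> VV[0]=[4, 0], msg_vec=[4, 0]; VV[1]=max(VV[1],msg_vec) then VV[1][1]++ -> VV[1]=[4, 6]
Event 8: LOCAL 1: VV[1][1]++ -> VV[1]=[4, 7]
Final vectors: VV[0]=[4, 0]; VV[1]=[4, 7]

Answer: 4 0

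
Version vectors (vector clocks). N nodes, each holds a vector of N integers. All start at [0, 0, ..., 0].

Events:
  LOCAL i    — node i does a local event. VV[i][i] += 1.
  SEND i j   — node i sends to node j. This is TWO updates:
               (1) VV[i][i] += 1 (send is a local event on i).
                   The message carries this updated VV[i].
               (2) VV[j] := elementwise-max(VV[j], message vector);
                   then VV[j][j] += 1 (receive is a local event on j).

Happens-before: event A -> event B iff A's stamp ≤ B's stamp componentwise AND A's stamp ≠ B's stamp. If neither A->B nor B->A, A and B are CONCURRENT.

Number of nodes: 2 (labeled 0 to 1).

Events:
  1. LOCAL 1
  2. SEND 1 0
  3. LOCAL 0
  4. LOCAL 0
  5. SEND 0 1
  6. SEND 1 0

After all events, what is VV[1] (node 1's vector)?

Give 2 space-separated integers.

Initial: VV[0]=[0, 0]
Initial: VV[1]=[0, 0]
Event 1: LOCAL 1: VV[1][1]++ -> VV[1]=[0, 1]
Event 2: SEND 1->0: VV[1][1]++ -> VV[1]=[0, 2], msg_vec=[0, 2]; VV[0]=max(VV[0],msg_vec) then VV[0][0]++ -> VV[0]=[1, 2]
Event 3: LOCAL 0: VV[0][0]++ -> VV[0]=[2, 2]
Event 4: LOCAL 0: VV[0][0]++ -> VV[0]=[3, 2]
Event 5: SEND 0->1: VV[0][0]++ -> VV[0]=[4, 2], msg_vec=[4, 2]; VV[1]=max(VV[1],msg_vec) then VV[1][1]++ -> VV[1]=[4, 3]
Event 6: SEND 1->0: VV[1][1]++ -> VV[1]=[4, 4], msg_vec=[4, 4]; VV[0]=max(VV[0],msg_vec) then VV[0][0]++ -> VV[0]=[5, 4]
Final vectors: VV[0]=[5, 4]; VV[1]=[4, 4]

Answer: 4 4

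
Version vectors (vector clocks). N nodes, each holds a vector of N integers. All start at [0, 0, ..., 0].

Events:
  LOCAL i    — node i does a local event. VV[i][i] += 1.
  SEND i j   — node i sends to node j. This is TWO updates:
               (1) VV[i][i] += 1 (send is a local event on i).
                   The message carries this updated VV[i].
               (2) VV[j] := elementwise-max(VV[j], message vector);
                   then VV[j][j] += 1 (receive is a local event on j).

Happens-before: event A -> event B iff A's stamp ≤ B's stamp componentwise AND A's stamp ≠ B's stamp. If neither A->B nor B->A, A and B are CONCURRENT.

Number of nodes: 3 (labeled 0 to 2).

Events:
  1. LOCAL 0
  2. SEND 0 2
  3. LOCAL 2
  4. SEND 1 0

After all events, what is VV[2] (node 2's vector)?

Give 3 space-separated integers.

Initial: VV[0]=[0, 0, 0]
Initial: VV[1]=[0, 0, 0]
Initial: VV[2]=[0, 0, 0]
Event 1: LOCAL 0: VV[0][0]++ -> VV[0]=[1, 0, 0]
Event 2: SEND 0->2: VV[0][0]++ -> VV[0]=[2, 0, 0], msg_vec=[2, 0, 0]; VV[2]=max(VV[2],msg_vec) then VV[2][2]++ -> VV[2]=[2, 0, 1]
Event 3: LOCAL 2: VV[2][2]++ -> VV[2]=[2, 0, 2]
Event 4: SEND 1->0: VV[1][1]++ -> VV[1]=[0, 1, 0], msg_vec=[0, 1, 0]; VV[0]=max(VV[0],msg_vec) then VV[0][0]++ -> VV[0]=[3, 1, 0]
Final vectors: VV[0]=[3, 1, 0]; VV[1]=[0, 1, 0]; VV[2]=[2, 0, 2]

Answer: 2 0 2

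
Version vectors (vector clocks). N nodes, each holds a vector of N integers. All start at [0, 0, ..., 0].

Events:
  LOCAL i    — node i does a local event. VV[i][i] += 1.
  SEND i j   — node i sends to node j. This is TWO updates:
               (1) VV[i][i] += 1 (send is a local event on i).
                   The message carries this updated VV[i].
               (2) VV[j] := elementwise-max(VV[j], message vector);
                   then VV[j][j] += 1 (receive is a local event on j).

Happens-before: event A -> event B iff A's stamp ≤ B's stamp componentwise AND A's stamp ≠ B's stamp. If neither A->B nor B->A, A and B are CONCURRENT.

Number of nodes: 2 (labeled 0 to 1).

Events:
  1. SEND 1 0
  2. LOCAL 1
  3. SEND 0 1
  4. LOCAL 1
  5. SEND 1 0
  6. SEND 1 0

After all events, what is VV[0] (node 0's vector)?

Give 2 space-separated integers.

Initial: VV[0]=[0, 0]
Initial: VV[1]=[0, 0]
Event 1: SEND 1->0: VV[1][1]++ -> VV[1]=[0, 1], msg_vec=[0, 1]; VV[0]=max(VV[0],msg_vec) then VV[0][0]++ -> VV[0]=[1, 1]
Event 2: LOCAL 1: VV[1][1]++ -> VV[1]=[0, 2]
Event 3: SEND 0->1: VV[0][0]++ -> VV[0]=[2, 1], msg_vec=[2, 1]; VV[1]=max(VV[1],msg_vec) then VV[1][1]++ -> VV[1]=[2, 3]
Event 4: LOCAL 1: VV[1][1]++ -> VV[1]=[2, 4]
Event 5: SEND 1->0: VV[1][1]++ -> VV[1]=[2, 5], msg_vec=[2, 5]; VV[0]=max(VV[0],msg_vec) then VV[0][0]++ -> VV[0]=[3, 5]
Event 6: SEND 1->0: VV[1][1]++ -> VV[1]=[2, 6], msg_vec=[2, 6]; VV[0]=max(VV[0],msg_vec) then VV[0][0]++ -> VV[0]=[4, 6]
Final vectors: VV[0]=[4, 6]; VV[1]=[2, 6]

Answer: 4 6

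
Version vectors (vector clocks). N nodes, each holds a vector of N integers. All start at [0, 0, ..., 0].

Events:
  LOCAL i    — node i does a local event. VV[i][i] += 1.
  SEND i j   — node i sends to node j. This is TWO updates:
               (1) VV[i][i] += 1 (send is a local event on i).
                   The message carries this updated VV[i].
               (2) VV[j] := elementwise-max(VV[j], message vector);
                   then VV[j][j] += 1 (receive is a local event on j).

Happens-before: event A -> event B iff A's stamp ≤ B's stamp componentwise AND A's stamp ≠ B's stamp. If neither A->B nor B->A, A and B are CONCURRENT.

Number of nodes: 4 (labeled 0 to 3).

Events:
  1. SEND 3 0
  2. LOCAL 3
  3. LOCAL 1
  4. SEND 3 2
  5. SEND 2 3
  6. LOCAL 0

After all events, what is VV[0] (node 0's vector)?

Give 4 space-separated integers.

Answer: 2 0 0 1

Derivation:
Initial: VV[0]=[0, 0, 0, 0]
Initial: VV[1]=[0, 0, 0, 0]
Initial: VV[2]=[0, 0, 0, 0]
Initial: VV[3]=[0, 0, 0, 0]
Event 1: SEND 3->0: VV[3][3]++ -> VV[3]=[0, 0, 0, 1], msg_vec=[0, 0, 0, 1]; VV[0]=max(VV[0],msg_vec) then VV[0][0]++ -> VV[0]=[1, 0, 0, 1]
Event 2: LOCAL 3: VV[3][3]++ -> VV[3]=[0, 0, 0, 2]
Event 3: LOCAL 1: VV[1][1]++ -> VV[1]=[0, 1, 0, 0]
Event 4: SEND 3->2: VV[3][3]++ -> VV[3]=[0, 0, 0, 3], msg_vec=[0, 0, 0, 3]; VV[2]=max(VV[2],msg_vec) then VV[2][2]++ -> VV[2]=[0, 0, 1, 3]
Event 5: SEND 2->3: VV[2][2]++ -> VV[2]=[0, 0, 2, 3], msg_vec=[0, 0, 2, 3]; VV[3]=max(VV[3],msg_vec) then VV[3][3]++ -> VV[3]=[0, 0, 2, 4]
Event 6: LOCAL 0: VV[0][0]++ -> VV[0]=[2, 0, 0, 1]
Final vectors: VV[0]=[2, 0, 0, 1]; VV[1]=[0, 1, 0, 0]; VV[2]=[0, 0, 2, 3]; VV[3]=[0, 0, 2, 4]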